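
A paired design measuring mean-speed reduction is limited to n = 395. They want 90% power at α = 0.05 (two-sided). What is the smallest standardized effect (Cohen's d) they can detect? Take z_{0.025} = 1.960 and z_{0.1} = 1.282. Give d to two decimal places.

d_min ≈ 0.16

For a single sample (or paired design) of n = 395: d_min = (z_{α/2} + z_β)/√n.
z-sum = 1.960 + 1.282 = 3.242.
d_min = 3.242 / √395 = 3.242 / 19.875 = 0.163.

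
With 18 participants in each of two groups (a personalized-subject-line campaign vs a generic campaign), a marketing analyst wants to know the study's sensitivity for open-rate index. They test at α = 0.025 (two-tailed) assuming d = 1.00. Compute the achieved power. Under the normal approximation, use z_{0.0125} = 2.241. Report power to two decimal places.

For two equal groups, power = Φ(d·√(n/2) − z_{α/2}).
d·√(n/2) = 1.00 × √(18/2) = 1.00 × 3.000 = 3.000.
z_β = 3.000 − 2.241 = 0.759.
Power = Φ(0.759) = 0.776.

power ≈ 0.78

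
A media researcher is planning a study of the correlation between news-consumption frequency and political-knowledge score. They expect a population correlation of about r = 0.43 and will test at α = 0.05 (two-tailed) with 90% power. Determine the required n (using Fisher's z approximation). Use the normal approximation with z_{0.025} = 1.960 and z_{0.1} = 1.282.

n = 53

Fisher's z: C = ½·ln((1+r)/(1−r)) = ½·ln(2.5088) = 0.4599.
n = ((z_{α/2} + z_β)/C)² + 3.
(1.960 + 1.282) / 0.4599 = 3.242 / 0.4599 = 7.049.
n = 7.049² + 3 = 49.69 + 3 = 52.7.
Round up.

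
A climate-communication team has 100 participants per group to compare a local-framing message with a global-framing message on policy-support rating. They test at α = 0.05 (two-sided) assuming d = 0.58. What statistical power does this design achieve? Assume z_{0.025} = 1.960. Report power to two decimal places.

power ≈ 0.98

For two equal groups, power = Φ(d·√(n/2) − z_{α/2}).
d·√(n/2) = 0.58 × √(100/2) = 0.58 × 7.071 = 4.101.
z_β = 4.101 − 1.960 = 2.141.
Power = Φ(2.141) = 0.984.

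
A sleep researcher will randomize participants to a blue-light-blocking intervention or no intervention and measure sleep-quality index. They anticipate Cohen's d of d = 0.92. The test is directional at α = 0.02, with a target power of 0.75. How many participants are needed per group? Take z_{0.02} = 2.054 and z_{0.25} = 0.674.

n = 18 per group

For two independent groups with equal n: n = 2·((z_{α} + z_β) / d)².
z_{α} + z_β = 2.054 + 0.674 = 2.728.
n = 2 × (2.728 / 0.92)² = 2 × 2.965² = 2 × 8.79 = 17.6.
Round up to the next whole participant.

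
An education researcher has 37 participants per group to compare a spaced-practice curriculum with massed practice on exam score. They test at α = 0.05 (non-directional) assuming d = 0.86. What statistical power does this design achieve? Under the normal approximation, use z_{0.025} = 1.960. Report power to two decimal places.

power ≈ 0.96

For two equal groups, power = Φ(d·√(n/2) − z_{α/2}).
d·√(n/2) = 0.86 × √(37/2) = 0.86 × 4.301 = 3.699.
z_β = 3.699 − 1.960 = 1.739.
Power = Φ(1.739) = 0.959.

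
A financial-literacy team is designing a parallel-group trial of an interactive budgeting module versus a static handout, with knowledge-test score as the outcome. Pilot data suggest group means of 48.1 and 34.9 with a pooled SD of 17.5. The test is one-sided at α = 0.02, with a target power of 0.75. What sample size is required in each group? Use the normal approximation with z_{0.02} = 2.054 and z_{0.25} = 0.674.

Cohen's d = |M₁ − M₂| / SD_pooled = |48.1 − 34.9| / 17.5 = 13.2 / 17.5 = 0.754.
For two independent groups with equal n: n = 2·((z_{α} + z_β) / d)².
z_{α} + z_β = 2.054 + 0.674 = 2.728.
n = 2 × (2.728 / 0.754)² = 2 × 3.618² = 2 × 13.09 = 26.2.
Round up to the next whole participant.

n = 27 per group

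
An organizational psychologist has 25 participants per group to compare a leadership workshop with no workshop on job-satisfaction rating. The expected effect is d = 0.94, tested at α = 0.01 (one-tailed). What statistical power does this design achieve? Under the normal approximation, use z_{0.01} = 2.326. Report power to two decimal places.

For two equal groups, power = Φ(d·√(n/2) − z_{α}).
d·√(n/2) = 0.94 × √(25/2) = 0.94 × 3.536 = 3.323.
z_β = 3.323 − 2.326 = 0.997.
Power = Φ(0.997) = 0.841.

power ≈ 0.84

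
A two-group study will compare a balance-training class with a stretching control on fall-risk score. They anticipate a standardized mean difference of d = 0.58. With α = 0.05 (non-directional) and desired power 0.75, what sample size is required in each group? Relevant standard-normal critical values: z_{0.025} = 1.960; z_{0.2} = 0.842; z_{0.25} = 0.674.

For two independent groups with equal n: n = 2·((z_{α/2} + z_β) / d)².
z_{α/2} + z_β = 1.960 + 0.674 = 2.634.
n = 2 × (2.634 / 0.58)² = 2 × 4.541² = 2 × 20.62 = 41.2.
Round up to the next whole participant.

n = 42 per group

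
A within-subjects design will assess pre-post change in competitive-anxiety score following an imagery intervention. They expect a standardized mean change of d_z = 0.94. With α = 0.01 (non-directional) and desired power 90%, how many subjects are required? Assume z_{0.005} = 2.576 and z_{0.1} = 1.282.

For a paired (one-sample on differences) test: n = ((z_{α/2} + z_β) / d)².
z_{α/2} + z_β = 2.576 + 1.282 = 3.858.
n = (3.858 / 0.94)² = 4.104² = 16.84.
Round up.

n = 17 pairs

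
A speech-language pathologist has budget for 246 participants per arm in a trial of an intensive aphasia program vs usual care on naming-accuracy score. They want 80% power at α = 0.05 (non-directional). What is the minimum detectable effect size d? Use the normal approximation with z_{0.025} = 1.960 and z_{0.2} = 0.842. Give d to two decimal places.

d_min ≈ 0.25

For two independent groups of n = 246 each: d_min = (z_{α/2} + z_β)·√(2/n).
z-sum = 1.960 + 0.842 = 2.802.
d_min = 2.802 × √(2/246) = 2.802 × 0.0902 = 0.253.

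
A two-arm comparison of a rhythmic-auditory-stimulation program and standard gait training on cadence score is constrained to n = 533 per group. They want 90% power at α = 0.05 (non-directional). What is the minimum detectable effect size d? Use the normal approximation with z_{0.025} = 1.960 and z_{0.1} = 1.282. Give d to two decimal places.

For two independent groups of n = 533 each: d_min = (z_{α/2} + z_β)·√(2/n).
z-sum = 1.960 + 1.282 = 3.242.
d_min = 3.242 × √(2/533) = 3.242 × 0.0613 = 0.199.

d_min ≈ 0.20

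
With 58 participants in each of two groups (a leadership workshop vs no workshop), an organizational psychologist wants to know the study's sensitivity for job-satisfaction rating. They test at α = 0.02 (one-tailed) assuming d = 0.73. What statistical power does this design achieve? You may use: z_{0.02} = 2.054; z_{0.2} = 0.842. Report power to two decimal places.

power ≈ 0.97

For two equal groups, power = Φ(d·√(n/2) − z_{α}).
d·√(n/2) = 0.73 × √(58/2) = 0.73 × 5.385 = 3.931.
z_β = 3.931 − 2.054 = 1.877.
Power = Φ(1.877) = 0.970.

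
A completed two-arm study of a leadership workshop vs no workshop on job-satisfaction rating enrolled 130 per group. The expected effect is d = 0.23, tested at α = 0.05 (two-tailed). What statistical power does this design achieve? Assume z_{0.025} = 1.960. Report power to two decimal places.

For two equal groups, power = Φ(d·√(n/2) − z_{α/2}).
d·√(n/2) = 0.23 × √(130/2) = 0.23 × 8.062 = 1.854.
z_β = 1.854 − 1.960 = -0.106.
Power = Φ(-0.106) = 0.458.

power ≈ 0.46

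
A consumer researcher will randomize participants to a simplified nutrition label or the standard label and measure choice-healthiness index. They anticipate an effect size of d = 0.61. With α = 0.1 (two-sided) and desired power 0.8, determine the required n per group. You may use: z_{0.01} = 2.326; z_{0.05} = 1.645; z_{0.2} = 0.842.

For two independent groups with equal n: n = 2·((z_{α/2} + z_β) / d)².
z_{α/2} + z_β = 1.645 + 0.842 = 2.487.
n = 2 × (2.487 / 0.61)² = 2 × 4.077² = 2 × 16.62 = 33.2.
Round up to the next whole participant.

n = 34 per group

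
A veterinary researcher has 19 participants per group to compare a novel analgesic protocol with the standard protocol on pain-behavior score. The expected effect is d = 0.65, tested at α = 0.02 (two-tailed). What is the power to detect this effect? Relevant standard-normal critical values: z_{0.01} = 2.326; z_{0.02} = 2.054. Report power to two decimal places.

power ≈ 0.37

For two equal groups, power = Φ(d·√(n/2) − z_{α/2}).
d·√(n/2) = 0.65 × √(19/2) = 0.65 × 3.082 = 2.003.
z_β = 2.003 − 2.326 = -0.323.
Power = Φ(-0.323) = 0.374.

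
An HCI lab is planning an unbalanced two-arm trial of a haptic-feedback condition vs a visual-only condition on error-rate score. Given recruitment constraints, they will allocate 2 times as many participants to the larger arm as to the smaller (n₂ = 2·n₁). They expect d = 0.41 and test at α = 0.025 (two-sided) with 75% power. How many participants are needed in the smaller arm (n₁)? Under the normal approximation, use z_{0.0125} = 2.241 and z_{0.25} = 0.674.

With allocation ratio k = n₂/n₁ = 2, Var(x̄₁−x̄₂) = σ²(1/n₁ + 1/(k·n₁)) = σ²·(k+1)/(k·n₁).
So n₁ = (1 + 1/k)·((z_{α/2} + z_β)/d)² = 1.500 × (2.915/0.41)².
n₁ = 1.500 × 50.55 = 75.8.
Round up: n₁ = 76, giving n₂ = 2 × 76 = 152.

n₁ = 76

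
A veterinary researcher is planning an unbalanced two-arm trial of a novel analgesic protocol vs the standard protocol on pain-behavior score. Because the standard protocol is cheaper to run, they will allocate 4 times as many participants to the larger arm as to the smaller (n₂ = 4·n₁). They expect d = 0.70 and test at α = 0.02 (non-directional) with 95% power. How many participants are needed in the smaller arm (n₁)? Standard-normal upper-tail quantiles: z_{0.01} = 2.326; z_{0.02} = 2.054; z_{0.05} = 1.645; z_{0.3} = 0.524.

n₁ = 41

With allocation ratio k = n₂/n₁ = 4, Var(x̄₁−x̄₂) = σ²(1/n₁ + 1/(k·n₁)) = σ²·(k+1)/(k·n₁).
So n₁ = (1 + 1/k)·((z_{α/2} + z_β)/d)² = 1.250 × (3.971/0.70)².
n₁ = 1.250 × 32.18 = 40.2.
Round up: n₁ = 41, giving n₂ = 4 × 41 = 164.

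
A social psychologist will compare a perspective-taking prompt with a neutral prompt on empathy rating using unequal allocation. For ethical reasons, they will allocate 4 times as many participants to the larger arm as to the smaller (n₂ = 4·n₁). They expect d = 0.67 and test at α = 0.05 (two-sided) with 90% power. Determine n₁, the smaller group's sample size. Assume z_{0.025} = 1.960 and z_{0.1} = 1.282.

With allocation ratio k = n₂/n₁ = 4, Var(x̄₁−x̄₂) = σ²(1/n₁ + 1/(k·n₁)) = σ²·(k+1)/(k·n₁).
So n₁ = (1 + 1/k)·((z_{α/2} + z_β)/d)² = 1.250 × (3.242/0.67)².
n₁ = 1.250 × 23.41 = 29.3.
Round up: n₁ = 30, giving n₂ = 4 × 30 = 120.

n₁ = 30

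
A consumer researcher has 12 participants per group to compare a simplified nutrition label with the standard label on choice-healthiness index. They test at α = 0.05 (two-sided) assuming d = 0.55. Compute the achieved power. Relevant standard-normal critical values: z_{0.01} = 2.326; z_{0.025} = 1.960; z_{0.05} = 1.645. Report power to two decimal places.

For two equal groups, power = Φ(d·√(n/2) − z_{α/2}).
d·√(n/2) = 0.55 × √(12/2) = 0.55 × 2.449 = 1.347.
z_β = 1.347 − 1.960 = -0.613.
Power = Φ(-0.613) = 0.270.

power ≈ 0.27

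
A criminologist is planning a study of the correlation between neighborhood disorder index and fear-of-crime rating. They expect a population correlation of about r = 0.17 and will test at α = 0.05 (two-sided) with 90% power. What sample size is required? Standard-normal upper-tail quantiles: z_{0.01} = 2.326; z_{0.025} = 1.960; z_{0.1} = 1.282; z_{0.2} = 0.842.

n = 360

Fisher's z: C = ½·ln((1+r)/(1−r)) = ½·ln(1.4096) = 0.1717.
n = ((z_{α/2} + z_β)/C)² + 3.
(1.960 + 1.282) / 0.1717 = 3.242 / 0.1717 = 18.882.
n = 18.882² + 3 = 356.52 + 3 = 359.5.
Round up.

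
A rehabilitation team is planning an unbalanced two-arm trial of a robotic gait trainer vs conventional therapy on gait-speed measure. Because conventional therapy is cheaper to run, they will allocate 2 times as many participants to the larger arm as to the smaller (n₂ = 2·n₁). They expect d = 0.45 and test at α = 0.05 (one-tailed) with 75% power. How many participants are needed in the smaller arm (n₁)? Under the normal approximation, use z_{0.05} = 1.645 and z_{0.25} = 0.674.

With allocation ratio k = n₂/n₁ = 2, Var(x̄₁−x̄₂) = σ²(1/n₁ + 1/(k·n₁)) = σ²·(k+1)/(k·n₁).
So n₁ = (1 + 1/k)·((z_{α} + z_β)/d)² = 1.500 × (2.319/0.45)².
n₁ = 1.500 × 26.56 = 39.8.
Round up: n₁ = 40, giving n₂ = 2 × 40 = 80.

n₁ = 40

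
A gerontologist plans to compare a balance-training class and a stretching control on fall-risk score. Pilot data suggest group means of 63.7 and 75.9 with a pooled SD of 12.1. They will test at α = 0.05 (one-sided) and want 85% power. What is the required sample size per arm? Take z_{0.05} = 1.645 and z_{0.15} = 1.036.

n = 15 per group

Cohen's d = |M₁ − M₂| / SD_pooled = |63.7 − 75.9| / 12.1 = 12.2 / 12.1 = 1.008.
For two independent groups with equal n: n = 2·((z_{α} + z_β) / d)².
z_{α} + z_β = 1.645 + 1.036 = 2.681.
n = 2 × (2.681 / 1.008)² = 2 × 2.660² = 2 × 7.07 = 14.1.
Round up to the next whole participant.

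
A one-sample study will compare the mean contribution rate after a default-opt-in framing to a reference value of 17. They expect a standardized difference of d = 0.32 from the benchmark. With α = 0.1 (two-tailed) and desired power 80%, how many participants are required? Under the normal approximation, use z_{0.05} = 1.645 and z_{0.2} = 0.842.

n = 61

For a one-sample test: n = ((z_{α/2} + z_β) / d)².
z_{α/2} + z_β = 1.645 + 0.842 = 2.487.
n = (2.487 / 0.32)² = 7.772² = 60.40.
Round up.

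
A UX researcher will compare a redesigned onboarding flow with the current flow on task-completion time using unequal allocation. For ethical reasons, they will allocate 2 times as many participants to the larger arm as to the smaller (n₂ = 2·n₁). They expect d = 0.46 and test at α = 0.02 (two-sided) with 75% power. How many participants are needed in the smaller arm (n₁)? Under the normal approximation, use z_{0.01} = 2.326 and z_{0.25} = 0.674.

With allocation ratio k = n₂/n₁ = 2, Var(x̄₁−x̄₂) = σ²(1/n₁ + 1/(k·n₁)) = σ²·(k+1)/(k·n₁).
So n₁ = (1 + 1/k)·((z_{α/2} + z_β)/d)² = 1.500 × (3.000/0.46)².
n₁ = 1.500 × 42.53 = 63.8.
Round up: n₁ = 64, giving n₂ = 2 × 64 = 128.

n₁ = 64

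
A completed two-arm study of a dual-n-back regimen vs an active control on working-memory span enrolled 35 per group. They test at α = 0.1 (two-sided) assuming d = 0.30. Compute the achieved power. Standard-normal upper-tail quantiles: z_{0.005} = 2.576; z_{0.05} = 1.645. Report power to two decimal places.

For two equal groups, power = Φ(d·√(n/2) − z_{α/2}).
d·√(n/2) = 0.30 × √(35/2) = 0.30 × 4.183 = 1.255.
z_β = 1.255 − 1.645 = -0.390.
Power = Φ(-0.390) = 0.348.

power ≈ 0.35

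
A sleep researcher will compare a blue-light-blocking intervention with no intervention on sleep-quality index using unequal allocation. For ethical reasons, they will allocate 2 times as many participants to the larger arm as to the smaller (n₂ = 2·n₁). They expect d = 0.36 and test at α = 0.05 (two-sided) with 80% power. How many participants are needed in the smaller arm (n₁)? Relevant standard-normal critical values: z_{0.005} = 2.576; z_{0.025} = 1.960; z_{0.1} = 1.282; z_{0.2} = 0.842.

n₁ = 91

With allocation ratio k = n₂/n₁ = 2, Var(x̄₁−x̄₂) = σ²(1/n₁ + 1/(k·n₁)) = σ²·(k+1)/(k·n₁).
So n₁ = (1 + 1/k)·((z_{α/2} + z_β)/d)² = 1.500 × (2.802/0.36)².
n₁ = 1.500 × 60.58 = 90.9.
Round up: n₁ = 91, giving n₂ = 2 × 91 = 182.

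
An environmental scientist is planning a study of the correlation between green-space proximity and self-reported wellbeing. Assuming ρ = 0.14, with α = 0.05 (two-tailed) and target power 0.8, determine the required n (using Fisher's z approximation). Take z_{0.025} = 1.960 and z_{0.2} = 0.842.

Fisher's z: C = ½·ln((1+r)/(1−r)) = ½·ln(1.3256) = 0.1409.
n = ((z_{α/2} + z_β)/C)² + 3.
(1.960 + 0.842) / 0.1409 = 2.802 / 0.1409 = 19.886.
n = 19.886² + 3 = 395.47 + 3 = 398.5.
Round up.

n = 399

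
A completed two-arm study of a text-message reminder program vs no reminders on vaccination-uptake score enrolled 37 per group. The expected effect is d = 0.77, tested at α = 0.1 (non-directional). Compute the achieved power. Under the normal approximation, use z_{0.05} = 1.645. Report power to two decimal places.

power ≈ 0.95

For two equal groups, power = Φ(d·√(n/2) − z_{α/2}).
d·√(n/2) = 0.77 × √(37/2) = 0.77 × 4.301 = 3.312.
z_β = 3.312 − 1.645 = 1.667.
Power = Φ(1.667) = 0.952.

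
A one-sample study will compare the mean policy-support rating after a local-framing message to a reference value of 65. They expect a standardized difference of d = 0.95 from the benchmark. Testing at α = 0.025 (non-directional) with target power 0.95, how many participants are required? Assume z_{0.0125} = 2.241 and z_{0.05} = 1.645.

n = 17

For a one-sample test: n = ((z_{α/2} + z_β) / d)².
z_{α/2} + z_β = 2.241 + 1.645 = 3.886.
n = (3.886 / 0.95)² = 4.091² = 16.73.
Round up.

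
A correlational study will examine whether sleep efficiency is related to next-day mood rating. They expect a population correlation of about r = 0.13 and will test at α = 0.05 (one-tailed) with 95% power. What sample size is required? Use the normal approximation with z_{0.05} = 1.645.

Fisher's z: C = ½·ln((1+r)/(1−r)) = ½·ln(1.2989) = 0.1307.
n = ((z_{α} + z_β)/C)² + 3.
(1.645 + 1.645) / 0.1307 = 3.290 / 0.1307 = 25.172.
n = 25.172² + 3 = 633.64 + 3 = 636.6.
Round up.

n = 637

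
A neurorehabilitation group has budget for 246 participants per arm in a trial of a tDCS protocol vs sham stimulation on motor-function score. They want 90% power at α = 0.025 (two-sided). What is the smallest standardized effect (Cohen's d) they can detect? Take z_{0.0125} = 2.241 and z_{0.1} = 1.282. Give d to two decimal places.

For two independent groups of n = 246 each: d_min = (z_{α/2} + z_β)·√(2/n).
z-sum = 2.241 + 1.282 = 3.523.
d_min = 3.523 × √(2/246) = 3.523 × 0.0902 = 0.318.

d_min ≈ 0.32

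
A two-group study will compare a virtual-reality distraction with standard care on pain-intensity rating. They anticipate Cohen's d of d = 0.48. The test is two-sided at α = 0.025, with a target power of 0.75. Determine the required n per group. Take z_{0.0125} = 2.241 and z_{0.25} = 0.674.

For two independent groups with equal n: n = 2·((z_{α/2} + z_β) / d)².
z_{α/2} + z_β = 2.241 + 0.674 = 2.915.
n = 2 × (2.915 / 0.48)² = 2 × 6.073² = 2 × 36.88 = 73.8.
Round up to the next whole participant.

n = 74 per group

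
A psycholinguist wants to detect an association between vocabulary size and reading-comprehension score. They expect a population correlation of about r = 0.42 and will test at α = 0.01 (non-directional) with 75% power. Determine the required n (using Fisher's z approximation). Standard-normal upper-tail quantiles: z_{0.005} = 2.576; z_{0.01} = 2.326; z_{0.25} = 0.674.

Fisher's z: C = ½·ln((1+r)/(1−r)) = ½·ln(2.4483) = 0.4477.
n = ((z_{α/2} + z_β)/C)² + 3.
(2.576 + 0.674) / 0.4477 = 3.250 / 0.4477 = 7.259.
n = 7.259² + 3 = 52.70 + 3 = 55.7.
Round up.

n = 56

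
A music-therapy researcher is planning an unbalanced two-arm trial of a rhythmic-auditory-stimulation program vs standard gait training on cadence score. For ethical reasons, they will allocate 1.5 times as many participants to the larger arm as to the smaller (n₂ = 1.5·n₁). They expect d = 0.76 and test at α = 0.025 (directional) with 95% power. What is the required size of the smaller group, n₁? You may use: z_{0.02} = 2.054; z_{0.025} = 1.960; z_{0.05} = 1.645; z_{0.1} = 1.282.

With allocation ratio k = n₂/n₁ = 1.5, Var(x̄₁−x̄₂) = σ²(1/n₁ + 1/(k·n₁)) = σ²·(k+1)/(k·n₁).
So n₁ = (1 + 1/k)·((z_{α} + z_β)/d)² = 1.667 × (3.605/0.76)².
n₁ = 1.667 × 22.50 = 37.5.
Round up: n₁ = 38, giving n₂ = 1.5 × 38 = 57.

n₁ = 38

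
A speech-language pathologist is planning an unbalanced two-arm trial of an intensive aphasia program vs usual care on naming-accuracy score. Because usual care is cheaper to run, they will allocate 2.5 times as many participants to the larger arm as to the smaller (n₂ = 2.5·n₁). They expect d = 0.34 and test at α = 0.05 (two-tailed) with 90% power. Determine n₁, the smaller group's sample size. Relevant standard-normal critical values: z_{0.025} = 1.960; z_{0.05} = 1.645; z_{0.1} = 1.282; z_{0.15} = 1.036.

With allocation ratio k = n₂/n₁ = 2.5, Var(x̄₁−x̄₂) = σ²(1/n₁ + 1/(k·n₁)) = σ²·(k+1)/(k·n₁).
So n₁ = (1 + 1/k)·((z_{α/2} + z_β)/d)² = 1.400 × (3.242/0.34)².
n₁ = 1.400 × 90.92 = 127.3.
Round up: n₁ = 128, giving n₂ = 2.5 × 128 = 320.

n₁ = 128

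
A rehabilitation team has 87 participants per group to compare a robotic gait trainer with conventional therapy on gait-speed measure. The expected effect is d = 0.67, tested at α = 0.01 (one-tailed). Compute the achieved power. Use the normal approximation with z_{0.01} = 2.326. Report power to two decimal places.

power ≈ 0.98

For two equal groups, power = Φ(d·√(n/2) − z_{α}).
d·√(n/2) = 0.67 × √(87/2) = 0.67 × 6.595 = 4.419.
z_β = 4.419 − 2.326 = 2.093.
Power = Φ(2.093) = 0.982.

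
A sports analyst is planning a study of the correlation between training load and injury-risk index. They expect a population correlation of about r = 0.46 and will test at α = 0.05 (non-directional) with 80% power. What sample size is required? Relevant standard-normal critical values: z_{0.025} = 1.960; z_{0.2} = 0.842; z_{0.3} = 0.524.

Fisher's z: C = ½·ln((1+r)/(1−r)) = ½·ln(2.7037) = 0.4973.
n = ((z_{α/2} + z_β)/C)² + 3.
(1.960 + 0.842) / 0.4973 = 2.802 / 0.4973 = 5.634.
n = 5.634² + 3 = 31.75 + 3 = 34.7.
Round up.

n = 35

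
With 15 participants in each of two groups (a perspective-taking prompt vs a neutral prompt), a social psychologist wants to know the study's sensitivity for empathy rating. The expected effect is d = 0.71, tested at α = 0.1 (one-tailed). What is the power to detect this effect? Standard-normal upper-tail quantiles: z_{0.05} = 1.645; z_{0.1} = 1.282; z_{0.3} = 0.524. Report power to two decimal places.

For two equal groups, power = Φ(d·√(n/2) − z_{α}).
d·√(n/2) = 0.71 × √(15/2) = 0.71 × 2.739 = 1.944.
z_β = 1.944 − 1.282 = 0.662.
Power = Φ(0.662) = 0.746.

power ≈ 0.75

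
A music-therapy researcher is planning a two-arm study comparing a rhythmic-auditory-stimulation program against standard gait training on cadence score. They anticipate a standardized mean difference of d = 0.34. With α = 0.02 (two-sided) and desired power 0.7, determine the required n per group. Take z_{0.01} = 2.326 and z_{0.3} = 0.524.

n = 141 per group

For two independent groups with equal n: n = 2·((z_{α/2} + z_β) / d)².
z_{α/2} + z_β = 2.326 + 0.524 = 2.850.
n = 2 × (2.850 / 0.34)² = 2 × 8.382² = 2 × 70.26 = 140.5.
Round up to the next whole participant.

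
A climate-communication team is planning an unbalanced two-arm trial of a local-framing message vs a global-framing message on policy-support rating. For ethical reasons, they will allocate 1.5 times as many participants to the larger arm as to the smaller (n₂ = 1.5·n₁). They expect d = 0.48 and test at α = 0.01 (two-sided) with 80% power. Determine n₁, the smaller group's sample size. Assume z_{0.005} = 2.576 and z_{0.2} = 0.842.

With allocation ratio k = n₂/n₁ = 1.5, Var(x̄₁−x̄₂) = σ²(1/n₁ + 1/(k·n₁)) = σ²·(k+1)/(k·n₁).
So n₁ = (1 + 1/k)·((z_{α/2} + z_β)/d)² = 1.667 × (3.418/0.48)².
n₁ = 1.667 × 50.71 = 84.5.
Round up: n₁ = 85, giving n₂ = ⌈1.5 × 85⌉ = ⌈127.5⌉ = 128.

n₁ = 85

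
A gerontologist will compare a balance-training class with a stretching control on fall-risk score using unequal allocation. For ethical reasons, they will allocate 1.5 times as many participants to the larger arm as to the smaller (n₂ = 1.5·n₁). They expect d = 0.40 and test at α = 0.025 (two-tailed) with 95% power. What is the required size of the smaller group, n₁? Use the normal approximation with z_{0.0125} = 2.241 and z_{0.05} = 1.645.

With allocation ratio k = n₂/n₁ = 1.5, Var(x̄₁−x̄₂) = σ²(1/n₁ + 1/(k·n₁)) = σ²·(k+1)/(k·n₁).
So n₁ = (1 + 1/k)·((z_{α/2} + z_β)/d)² = 1.667 × (3.886/0.40)².
n₁ = 1.667 × 94.38 = 157.3.
Round up: n₁ = 158, giving n₂ = 1.5 × 158 = 237.

n₁ = 158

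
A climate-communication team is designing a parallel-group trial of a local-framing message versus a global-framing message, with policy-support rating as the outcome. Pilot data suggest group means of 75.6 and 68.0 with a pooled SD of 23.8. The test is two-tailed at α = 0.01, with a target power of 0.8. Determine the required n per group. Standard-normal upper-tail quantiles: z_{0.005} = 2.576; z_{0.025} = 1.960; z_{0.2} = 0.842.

n = 230 per group

Cohen's d = |M₁ − M₂| / SD_pooled = |75.6 − 68.0| / 23.8 = 7.6 / 23.8 = 0.319.
For two independent groups with equal n: n = 2·((z_{α/2} + z_β) / d)².
z_{α/2} + z_β = 2.576 + 0.842 = 3.418.
n = 2 × (3.418 / 0.319)² = 2 × 10.715² = 2 × 114.81 = 229.6.
Round up to the next whole participant.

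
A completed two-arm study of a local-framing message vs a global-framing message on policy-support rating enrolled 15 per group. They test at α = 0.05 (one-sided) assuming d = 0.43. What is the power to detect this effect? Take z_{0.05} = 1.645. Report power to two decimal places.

power ≈ 0.32

For two equal groups, power = Φ(d·√(n/2) − z_{α}).
d·√(n/2) = 0.43 × √(15/2) = 0.43 × 2.739 = 1.178.
z_β = 1.178 − 1.645 = -0.467.
Power = Φ(-0.467) = 0.320.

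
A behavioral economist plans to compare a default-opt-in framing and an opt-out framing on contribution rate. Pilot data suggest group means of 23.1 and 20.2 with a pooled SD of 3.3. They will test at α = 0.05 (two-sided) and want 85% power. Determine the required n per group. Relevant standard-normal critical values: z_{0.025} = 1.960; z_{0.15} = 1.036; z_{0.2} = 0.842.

Cohen's d = |M₁ − M₂| / SD_pooled = |23.1 − 20.2| / 3.3 = 2.9 / 3.3 = 0.879.
For two independent groups with equal n: n = 2·((z_{α/2} + z_β) / d)².
z_{α/2} + z_β = 1.960 + 1.036 = 2.996.
n = 2 × (2.996 / 0.879)² = 2 × 3.408² = 2 × 11.62 = 23.2.
Round up to the next whole participant.

n = 24 per group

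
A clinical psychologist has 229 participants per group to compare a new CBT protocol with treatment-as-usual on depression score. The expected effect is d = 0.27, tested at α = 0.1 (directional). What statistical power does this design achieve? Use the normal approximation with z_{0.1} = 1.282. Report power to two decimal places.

power ≈ 0.95

For two equal groups, power = Φ(d·√(n/2) − z_{α}).
d·√(n/2) = 0.27 × √(229/2) = 0.27 × 10.700 = 2.889.
z_β = 2.889 − 1.282 = 1.607.
Power = Φ(1.607) = 0.946.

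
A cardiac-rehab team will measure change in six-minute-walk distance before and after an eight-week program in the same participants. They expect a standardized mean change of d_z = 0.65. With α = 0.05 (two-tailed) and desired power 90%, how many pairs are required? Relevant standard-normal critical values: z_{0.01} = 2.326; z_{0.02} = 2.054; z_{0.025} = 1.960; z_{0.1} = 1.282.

n = 25 pairs

For a paired (one-sample on differences) test: n = ((z_{α/2} + z_β) / d)².
z_{α/2} + z_β = 1.960 + 1.282 = 3.242.
n = (3.242 / 0.65)² = 4.988² = 24.88.
Round up.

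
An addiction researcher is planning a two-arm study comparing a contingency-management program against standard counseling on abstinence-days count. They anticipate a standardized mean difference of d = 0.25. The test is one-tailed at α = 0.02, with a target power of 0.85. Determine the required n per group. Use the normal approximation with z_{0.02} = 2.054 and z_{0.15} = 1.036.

For two independent groups with equal n: n = 2·((z_{α} + z_β) / d)².
z_{α} + z_β = 2.054 + 1.036 = 3.090.
n = 2 × (3.090 / 0.25)² = 2 × 12.360² = 2 × 152.77 = 305.5.
Round up to the next whole participant.

n = 306 per group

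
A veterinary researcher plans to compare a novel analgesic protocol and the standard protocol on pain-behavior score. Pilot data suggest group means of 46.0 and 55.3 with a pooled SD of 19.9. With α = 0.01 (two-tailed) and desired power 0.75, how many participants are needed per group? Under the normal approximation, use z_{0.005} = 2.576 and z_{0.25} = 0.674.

Cohen's d = |M₁ − M₂| / SD_pooled = |46.0 − 55.3| / 19.9 = 9.3 / 19.9 = 0.467.
For two independent groups with equal n: n = 2·((z_{α/2} + z_β) / d)².
z_{α/2} + z_β = 2.576 + 0.674 = 3.250.
n = 2 × (3.250 / 0.467)² = 2 × 6.959² = 2 × 48.43 = 96.9.
Round up to the next whole participant.

n = 97 per group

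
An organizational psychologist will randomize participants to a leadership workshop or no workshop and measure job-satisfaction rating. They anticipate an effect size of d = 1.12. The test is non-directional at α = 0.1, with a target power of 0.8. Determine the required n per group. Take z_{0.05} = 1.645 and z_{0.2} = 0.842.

n = 10 per group

For two independent groups with equal n: n = 2·((z_{α/2} + z_β) / d)².
z_{α/2} + z_β = 1.645 + 0.842 = 2.487.
n = 2 × (2.487 / 1.12)² = 2 × 2.221² = 2 × 4.93 = 9.9.
Round up to the next whole participant.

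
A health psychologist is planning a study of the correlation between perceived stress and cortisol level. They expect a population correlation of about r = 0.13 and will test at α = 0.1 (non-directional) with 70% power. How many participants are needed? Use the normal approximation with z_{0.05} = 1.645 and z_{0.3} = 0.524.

n = 279

Fisher's z: C = ½·ln((1+r)/(1−r)) = ½·ln(1.2989) = 0.1307.
n = ((z_{α/2} + z_β)/C)² + 3.
(1.645 + 0.524) / 0.1307 = 2.169 / 0.1307 = 16.595.
n = 16.595² + 3 = 275.40 + 3 = 278.4.
Round up.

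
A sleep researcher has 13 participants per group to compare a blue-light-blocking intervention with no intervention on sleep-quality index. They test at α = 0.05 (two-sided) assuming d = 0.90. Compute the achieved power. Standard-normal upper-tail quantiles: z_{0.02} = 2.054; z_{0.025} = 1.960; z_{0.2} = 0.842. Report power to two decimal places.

For two equal groups, power = Φ(d·√(n/2) − z_{α/2}).
d·√(n/2) = 0.90 × √(13/2) = 0.90 × 2.550 = 2.295.
z_β = 2.295 − 1.960 = 0.335.
Power = Φ(0.335) = 0.631.

power ≈ 0.63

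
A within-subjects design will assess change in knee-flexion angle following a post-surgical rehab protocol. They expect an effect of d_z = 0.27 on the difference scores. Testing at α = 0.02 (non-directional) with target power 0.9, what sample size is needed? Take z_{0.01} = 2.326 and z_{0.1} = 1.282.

n = 179 pairs

For a paired (one-sample on differences) test: n = ((z_{α/2} + z_β) / d)².
z_{α/2} + z_β = 2.326 + 1.282 = 3.608.
n = (3.608 / 0.27)² = 13.363² = 178.57.
Round up.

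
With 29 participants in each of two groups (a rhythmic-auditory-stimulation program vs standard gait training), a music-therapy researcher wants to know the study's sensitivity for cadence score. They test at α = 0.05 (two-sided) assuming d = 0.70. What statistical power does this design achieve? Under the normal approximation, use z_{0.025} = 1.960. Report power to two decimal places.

For two equal groups, power = Φ(d·√(n/2) − z_{α/2}).
d·√(n/2) = 0.70 × √(29/2) = 0.70 × 3.808 = 2.666.
z_β = 2.666 − 1.960 = 0.706.
Power = Φ(0.706) = 0.760.

power ≈ 0.76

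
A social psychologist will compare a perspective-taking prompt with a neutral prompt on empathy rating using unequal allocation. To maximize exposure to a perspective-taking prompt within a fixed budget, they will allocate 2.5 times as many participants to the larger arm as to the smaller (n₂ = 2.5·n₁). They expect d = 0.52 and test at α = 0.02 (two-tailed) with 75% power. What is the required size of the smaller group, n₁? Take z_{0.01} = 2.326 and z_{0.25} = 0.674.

n₁ = 47

With allocation ratio k = n₂/n₁ = 2.5, Var(x̄₁−x̄₂) = σ²(1/n₁ + 1/(k·n₁)) = σ²·(k+1)/(k·n₁).
So n₁ = (1 + 1/k)·((z_{α/2} + z_β)/d)² = 1.400 × (3.000/0.52)².
n₁ = 1.400 × 33.28 = 46.6.
Round up: n₁ = 47, giving n₂ = ⌈2.5 × 47⌉ = ⌈117.5⌉ = 118.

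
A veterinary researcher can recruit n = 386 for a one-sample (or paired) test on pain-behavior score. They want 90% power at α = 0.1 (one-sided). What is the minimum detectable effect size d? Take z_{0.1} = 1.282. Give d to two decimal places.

d_min ≈ 0.13

For a single sample (or paired design) of n = 386: d_min = (z_{α} + z_β)/√n.
z-sum = 1.282 + 1.282 = 2.564.
d_min = 2.564 / √386 = 2.564 / 19.647 = 0.131.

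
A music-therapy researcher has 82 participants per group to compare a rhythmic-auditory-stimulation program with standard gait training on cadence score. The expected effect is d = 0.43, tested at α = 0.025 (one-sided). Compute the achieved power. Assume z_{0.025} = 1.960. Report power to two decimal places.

For two equal groups, power = Φ(d·√(n/2) − z_{α}).
d·√(n/2) = 0.43 × √(82/2) = 0.43 × 6.403 = 2.753.
z_β = 2.753 − 1.960 = 0.793.
Power = Φ(0.793) = 0.786.

power ≈ 0.79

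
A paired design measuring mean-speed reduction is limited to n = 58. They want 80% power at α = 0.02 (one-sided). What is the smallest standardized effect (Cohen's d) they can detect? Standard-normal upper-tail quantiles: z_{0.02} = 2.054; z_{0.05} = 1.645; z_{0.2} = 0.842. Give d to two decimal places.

For a single sample (or paired design) of n = 58: d_min = (z_{α} + z_β)/√n.
z-sum = 2.054 + 0.842 = 2.896.
d_min = 2.896 / √58 = 2.896 / 7.616 = 0.380.

d_min ≈ 0.38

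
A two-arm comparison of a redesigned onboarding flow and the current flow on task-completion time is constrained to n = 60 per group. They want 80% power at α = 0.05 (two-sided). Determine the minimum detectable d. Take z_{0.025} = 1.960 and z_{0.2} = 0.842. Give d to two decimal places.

d_min ≈ 0.51

For two independent groups of n = 60 each: d_min = (z_{α/2} + z_β)·√(2/n).
z-sum = 1.960 + 0.842 = 2.802.
d_min = 2.802 × √(2/60) = 2.802 × 0.1826 = 0.512.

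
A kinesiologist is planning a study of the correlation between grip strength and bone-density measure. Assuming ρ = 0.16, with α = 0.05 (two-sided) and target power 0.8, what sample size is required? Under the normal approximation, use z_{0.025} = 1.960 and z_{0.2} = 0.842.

n = 305

Fisher's z: C = ½·ln((1+r)/(1−r)) = ½·ln(1.3810) = 0.1614.
n = ((z_{α/2} + z_β)/C)² + 3.
(1.960 + 0.842) / 0.1614 = 2.802 / 0.1614 = 17.361.
n = 17.361² + 3 = 301.39 + 3 = 304.4.
Round up.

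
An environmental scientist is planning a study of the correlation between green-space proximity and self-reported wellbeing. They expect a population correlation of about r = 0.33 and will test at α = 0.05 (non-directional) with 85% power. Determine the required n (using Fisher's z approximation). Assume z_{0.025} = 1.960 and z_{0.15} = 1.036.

Fisher's z: C = ½·ln((1+r)/(1−r)) = ½·ln(1.9851) = 0.3428.
n = ((z_{α/2} + z_β)/C)² + 3.
(1.960 + 1.036) / 0.3428 = 2.996 / 0.3428 = 8.740.
n = 8.740² + 3 = 76.38 + 3 = 79.4.
Round up.

n = 80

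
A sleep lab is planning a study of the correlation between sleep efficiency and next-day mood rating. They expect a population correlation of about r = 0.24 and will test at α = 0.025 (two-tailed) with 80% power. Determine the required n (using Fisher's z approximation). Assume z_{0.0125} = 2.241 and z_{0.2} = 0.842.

n = 162

Fisher's z: C = ½·ln((1+r)/(1−r)) = ½·ln(1.6316) = 0.2448.
n = ((z_{α/2} + z_β)/C)² + 3.
(2.241 + 0.842) / 0.2448 = 3.083 / 0.2448 = 12.594.
n = 12.594² + 3 = 158.61 + 3 = 161.6.
Round up.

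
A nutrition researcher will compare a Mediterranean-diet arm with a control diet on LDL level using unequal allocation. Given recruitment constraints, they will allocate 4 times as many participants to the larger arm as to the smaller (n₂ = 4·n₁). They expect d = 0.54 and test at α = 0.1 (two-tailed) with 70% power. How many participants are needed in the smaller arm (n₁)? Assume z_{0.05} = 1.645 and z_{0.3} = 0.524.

With allocation ratio k = n₂/n₁ = 4, Var(x̄₁−x̄₂) = σ²(1/n₁ + 1/(k·n₁)) = σ²·(k+1)/(k·n₁).
So n₁ = (1 + 1/k)·((z_{α/2} + z_β)/d)² = 1.250 × (2.169/0.54)².
n₁ = 1.250 × 16.13 = 20.2.
Round up: n₁ = 21, giving n₂ = 4 × 21 = 84.

n₁ = 21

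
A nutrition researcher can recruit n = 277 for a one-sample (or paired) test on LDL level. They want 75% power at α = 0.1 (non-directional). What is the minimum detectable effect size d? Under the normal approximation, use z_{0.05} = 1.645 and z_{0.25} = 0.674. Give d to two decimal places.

d_min ≈ 0.14

For a single sample (or paired design) of n = 277: d_min = (z_{α/2} + z_β)/√n.
z-sum = 1.645 + 0.674 = 2.319.
d_min = 2.319 / √277 = 2.319 / 16.643 = 0.139.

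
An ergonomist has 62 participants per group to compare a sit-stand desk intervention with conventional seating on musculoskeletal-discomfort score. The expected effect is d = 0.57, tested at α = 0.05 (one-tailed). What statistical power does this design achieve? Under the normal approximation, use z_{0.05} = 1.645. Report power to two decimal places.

power ≈ 0.94

For two equal groups, power = Φ(d·√(n/2) − z_{α}).
d·√(n/2) = 0.57 × √(62/2) = 0.57 × 5.568 = 3.174.
z_β = 3.174 − 1.645 = 1.529.
Power = Φ(1.529) = 0.937.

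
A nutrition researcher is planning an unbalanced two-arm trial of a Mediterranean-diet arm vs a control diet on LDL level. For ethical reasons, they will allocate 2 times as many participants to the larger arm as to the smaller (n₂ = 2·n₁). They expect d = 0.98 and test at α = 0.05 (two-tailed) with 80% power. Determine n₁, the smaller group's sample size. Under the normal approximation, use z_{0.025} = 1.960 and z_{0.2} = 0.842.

n₁ = 13

With allocation ratio k = n₂/n₁ = 2, Var(x̄₁−x̄₂) = σ²(1/n₁ + 1/(k·n₁)) = σ²·(k+1)/(k·n₁).
So n₁ = (1 + 1/k)·((z_{α/2} + z_β)/d)² = 1.500 × (2.802/0.98)².
n₁ = 1.500 × 8.17 = 12.3.
Round up: n₁ = 13, giving n₂ = 2 × 13 = 26.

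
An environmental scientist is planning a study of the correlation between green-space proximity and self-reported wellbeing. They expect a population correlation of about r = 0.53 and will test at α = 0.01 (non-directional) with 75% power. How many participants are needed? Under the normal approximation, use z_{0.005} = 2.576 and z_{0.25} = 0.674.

Fisher's z: C = ½·ln((1+r)/(1−r)) = ½·ln(3.2553) = 0.5901.
n = ((z_{α/2} + z_β)/C)² + 3.
(2.576 + 0.674) / 0.5901 = 3.250 / 0.5901 = 5.508.
n = 5.508² + 3 = 30.33 + 3 = 33.3.
Round up.

n = 34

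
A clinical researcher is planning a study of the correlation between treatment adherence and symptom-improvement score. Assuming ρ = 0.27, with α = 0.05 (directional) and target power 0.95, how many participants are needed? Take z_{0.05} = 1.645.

Fisher's z: C = ½·ln((1+r)/(1−r)) = ½·ln(1.7397) = 0.2769.
n = ((z_{α} + z_β)/C)² + 3.
(1.645 + 1.645) / 0.2769 = 3.290 / 0.2769 = 11.882.
n = 11.882² + 3 = 141.17 + 3 = 144.2.
Round up.

n = 145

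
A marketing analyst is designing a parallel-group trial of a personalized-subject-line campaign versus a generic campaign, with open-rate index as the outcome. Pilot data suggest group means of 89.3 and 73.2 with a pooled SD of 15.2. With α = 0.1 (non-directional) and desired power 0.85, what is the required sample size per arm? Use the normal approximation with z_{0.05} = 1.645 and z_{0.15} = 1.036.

Cohen's d = |M₁ − M₂| / SD_pooled = |89.3 − 73.2| / 15.2 = 16.1 / 15.2 = 1.059.
For two independent groups with equal n: n = 2·((z_{α/2} + z_β) / d)².
z_{α/2} + z_β = 1.645 + 1.036 = 2.681.
n = 2 × (2.681 / 1.059)² = 2 × 2.532² = 2 × 6.41 = 12.8.
Round up to the next whole participant.

n = 13 per group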